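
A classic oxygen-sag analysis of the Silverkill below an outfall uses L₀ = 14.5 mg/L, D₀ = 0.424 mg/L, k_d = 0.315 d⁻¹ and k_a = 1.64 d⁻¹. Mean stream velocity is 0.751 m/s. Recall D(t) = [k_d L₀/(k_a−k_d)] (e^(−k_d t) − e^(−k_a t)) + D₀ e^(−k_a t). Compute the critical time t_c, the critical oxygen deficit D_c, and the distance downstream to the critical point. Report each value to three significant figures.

t_c ≈ 1.15 d; D_c ≈ 1.94 mg/L; x_c ≈ 74.4 km

At the critical point dD/dt = 0, so k_d L₀ e^(−k_d t) = k_a D. Substituting D(t) from the Streeter–Phelps equation and solving for t gives
t_c = ln[(k_a/k_d)(1 − D₀(k_a−k_d)/(k_d L₀))] / (k_a−k_d).
Here k_a−k_d = 1.325 d⁻¹ and 1 − D₀(k_a−k_d)/(k_d L₀) = 1 − 0.424×1.325/(0.315×14.5) = 0.8770, so
t_c = ln(5.206 × 0.8770) / 1.325 = 1.519 / 1.325 = 1.146 d.
L(t_c) = L₀ e^(−k_d t_c) = 14.5 × 0.6970 = 10.11 mg/L, and at the critical point k_a D_c = k_d L, so D_c = (0.315/1.64) × 10.11 = 1.941 mg/L.
x_c = v t_c = 0.751 m/s × 1.146 d × 86400 s/d = 74370 m ≈ 74.4 km.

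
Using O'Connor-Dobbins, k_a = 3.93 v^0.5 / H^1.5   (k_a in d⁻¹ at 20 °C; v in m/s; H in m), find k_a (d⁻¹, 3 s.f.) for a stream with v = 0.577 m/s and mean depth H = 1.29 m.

k_a ≈ 2.04 d⁻¹

k_a = 3.93 × 0.577^0.5 / 1.29^1.5 = 3.93 × 0.7596 / 1.465 = 2.037 d⁻¹.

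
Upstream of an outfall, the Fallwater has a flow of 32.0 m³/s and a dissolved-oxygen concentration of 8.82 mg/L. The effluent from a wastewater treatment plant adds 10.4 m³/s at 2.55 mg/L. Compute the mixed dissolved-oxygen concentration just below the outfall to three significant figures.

Flow-weighted mixing: C = (Q_r C_r + Q_w C_w)/(Q_r + Q_w)
= (32.0×8.82 + 10.4×2.55)/(32.0 + 10.4) = 308.8/42.40 = 7.282 mg/L.

7.28 mg/L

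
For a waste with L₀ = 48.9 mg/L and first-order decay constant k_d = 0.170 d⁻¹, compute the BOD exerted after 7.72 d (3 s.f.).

y ≈ 35.7 mg/L

y_t = L₀(1 − e^(−k_d t)) = 48.9 × (1 − e^(−0.170×7.72))
= 48.9 × (1 − 0.2692) = 48.9 × 0.7308 = 35.74 mg/L.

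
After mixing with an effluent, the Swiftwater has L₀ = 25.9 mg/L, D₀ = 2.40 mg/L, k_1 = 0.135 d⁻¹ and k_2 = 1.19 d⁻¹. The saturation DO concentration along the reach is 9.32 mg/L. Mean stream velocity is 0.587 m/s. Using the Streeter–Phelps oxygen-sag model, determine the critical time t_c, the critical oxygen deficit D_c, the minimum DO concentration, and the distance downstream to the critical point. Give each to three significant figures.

t_c ≈ 0.842 d; D_c ≈ 2.62 mg/L; min DO ≈ 6.70 mg/L; x_c ≈ 42.7 km

t_c = [1/(k_2−k_1)] ln[(k_2/k_1)(1 − D₀(k_2−k_1)/(k_1 L₀))]
= [1/(1.19−0.135)] ln[(1.19/0.135)(1 − 2.40×1.055/(0.135×25.9))]
= (1/1.055) ln[8.815 × 0.2758] = 0.9479 × ln(2.432) = 0.9479 × 0.8885 = 0.8422 d.
L(t_c) = L₀ e^(−k_1 t_c) = 25.9 × 0.8925 = 23.12 mg/L, and at the critical point k_2 D_c = k_1 L, so D_c = (0.135/1.19) × 23.12 = 2.622 mg/L.
Minimum DO = C_s − D_c = 9.32 − 2.622 = 6.698 mg/L.
x_c = v t_c = 0.587 m/s × 0.8422 d × 86400 s/d = 42710 m ≈ 42.7 km.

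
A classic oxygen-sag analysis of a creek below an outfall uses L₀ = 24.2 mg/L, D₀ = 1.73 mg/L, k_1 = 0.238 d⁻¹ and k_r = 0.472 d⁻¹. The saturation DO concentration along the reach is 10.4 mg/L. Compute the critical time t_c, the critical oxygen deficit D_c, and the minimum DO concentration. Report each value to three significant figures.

t_c ≈ 2.61 d; D_c ≈ 6.55 mg/L; min DO ≈ 3.85 mg/L

t_c = [1/(k_r−k_1)] ln[(k_r/k_1)(1 − D₀(k_r−k_1)/(k_1 L₀))]
= [1/(0.472−0.238)] ln[(0.472/0.238)(1 − 1.73×0.2340/(0.238×24.2))]
= (1/0.2340) ln[1.983 × 0.9297] = 4.274 × ln(1.844) = 4.274 × 0.6118 = 2.615 d.
L(t_c) = L₀ e^(−k_1 t_c) = 24.2 × 0.5367 = 12.99 mg/L, and at the critical point k_r D_c = k_1 L, so D_c = (0.238/0.472) × 12.99 = 6.549 mg/L.
Minimum DO = C_s − D_c = 10.4 − 6.549 = 3.851 mg/L.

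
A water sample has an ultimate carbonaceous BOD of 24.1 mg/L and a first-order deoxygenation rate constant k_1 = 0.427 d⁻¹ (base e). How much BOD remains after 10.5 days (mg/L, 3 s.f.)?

L ≈ 0.272 mg/L

L_t = L₀ e^(−k_1 t) = 24.1 × e^(−0.427×10.5) = 24.1 × 0.01129 = 0.2722 mg/L.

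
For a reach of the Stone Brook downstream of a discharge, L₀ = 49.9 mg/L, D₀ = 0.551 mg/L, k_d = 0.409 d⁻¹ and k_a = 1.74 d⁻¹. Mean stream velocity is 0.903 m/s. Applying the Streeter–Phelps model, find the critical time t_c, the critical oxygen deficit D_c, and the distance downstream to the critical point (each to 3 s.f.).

t_c ≈ 1.06 d; D_c ≈ 7.60 mg/L; x_c ≈ 82.7 km

t_c = [1/(k_a−k_d)] ln[(k_a/k_d)(1 − D₀(k_a−k_d)/(k_d L₀))]
= [1/(1.74−0.409)] ln[(1.74/0.409)(1 − 0.551×1.331/(0.409×49.9))]
= (1/1.331) ln[4.254 × 0.9641] = 0.7513 × ln(4.101) = 0.7513 × 1.411 = 1.060 d.
D_c = (k_d/k_a) L₀ e^(−k_d t_c) = (0.409/1.74) × 49.9 × e^(−0.409×1.060) = 0.2351 × 49.9 × 0.6481 = 7.602 mg/L.
x_c = v t_c = 0.903 m/s × 1.060 d × 86400 s/d = 82730 m ≈ 82.7 km.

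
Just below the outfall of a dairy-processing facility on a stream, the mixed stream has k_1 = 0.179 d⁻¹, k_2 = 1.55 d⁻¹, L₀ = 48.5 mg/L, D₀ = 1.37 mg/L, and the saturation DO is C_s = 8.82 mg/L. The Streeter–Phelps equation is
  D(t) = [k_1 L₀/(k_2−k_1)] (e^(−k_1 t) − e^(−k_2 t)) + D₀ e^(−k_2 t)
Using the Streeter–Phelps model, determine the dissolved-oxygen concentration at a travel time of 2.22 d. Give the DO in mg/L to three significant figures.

k_1 L₀/(k_2−k_1) = 0.179×48.5/(1.55−0.179) = 8.681/1.371 = 6.332 mg/L.
e^(−k_1 t) = e^(−0.179×2.220) = 0.6721; e^(−k_2 t) = e^(−1.55×2.220) = 0.03203.
D = 6.332 × (0.6721 − 0.03203) + 1.37 × 0.03203 = 4.053 + 0.04388 = 4.097 mg/L.
DO = C_s − D = 8.82 − 4.097 = 4.723 mg/L.

DO ≈ 4.72 mg/L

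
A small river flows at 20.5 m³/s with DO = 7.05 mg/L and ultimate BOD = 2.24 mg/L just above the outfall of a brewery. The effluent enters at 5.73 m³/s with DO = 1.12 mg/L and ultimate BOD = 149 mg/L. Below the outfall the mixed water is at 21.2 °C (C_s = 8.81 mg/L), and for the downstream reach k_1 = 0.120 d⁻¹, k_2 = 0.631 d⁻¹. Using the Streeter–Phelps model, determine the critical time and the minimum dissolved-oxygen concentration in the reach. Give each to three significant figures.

t_c ≈ 2.31 d; minimum DO ≈ 3.87 mg/L

Mixed DO = (20.5×7.05 + 5.73×1.12)/(20.5+5.73) = 150.9/26.23 = 5.755 mg/L.
Mixed L₀ = (20.5×2.24 + 5.73×149)/(26.23) = 899.7/26.23 = 34.30 mg/L.
Initial deficit D₀ = C_s − DO₀ = 8.81 − 5.755 = 3.055 mg/L.
t_c = (1/0.5110) ln[(0.631/0.120)(1 − 3.055×0.5110/(0.120×34.30))] = 1.957 × ln(3.264) = 2.315 d.
D_c = (0.120/0.631) × 34.30 × e^(−0.120×2.315) = 0.1902 × 34.30 × 0.7575 = 4.941 mg/L.
Minimum DO = 8.81 − 4.941 = 3.869 mg/L.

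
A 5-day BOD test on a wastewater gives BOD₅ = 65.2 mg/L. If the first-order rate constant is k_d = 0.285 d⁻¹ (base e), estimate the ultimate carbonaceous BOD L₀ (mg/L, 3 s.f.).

L₀ ≈ 85.8 mg/L

BOD₅ = L₀(1 − e^(−5k_d)) ⇒ L₀ = BOD₅ / (1 − e^(−5×0.285))
= 65.2 / (1 − 0.2405) = 65.2 / 0.7595 = 85.85 mg/L.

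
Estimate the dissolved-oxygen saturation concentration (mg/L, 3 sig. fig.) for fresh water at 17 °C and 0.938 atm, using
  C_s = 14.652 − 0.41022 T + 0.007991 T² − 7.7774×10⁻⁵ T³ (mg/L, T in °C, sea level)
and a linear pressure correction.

C_s ≈ 9.01 mg/L

At sea level: C_s = 14.652 − 0.41022×17 + 0.007991×17² − 7.7774×10⁻⁵×17³ = 9.606 mg/L.
Pressure correction: C_s' = 9.606 × 0.938 = 9.010 mg/L.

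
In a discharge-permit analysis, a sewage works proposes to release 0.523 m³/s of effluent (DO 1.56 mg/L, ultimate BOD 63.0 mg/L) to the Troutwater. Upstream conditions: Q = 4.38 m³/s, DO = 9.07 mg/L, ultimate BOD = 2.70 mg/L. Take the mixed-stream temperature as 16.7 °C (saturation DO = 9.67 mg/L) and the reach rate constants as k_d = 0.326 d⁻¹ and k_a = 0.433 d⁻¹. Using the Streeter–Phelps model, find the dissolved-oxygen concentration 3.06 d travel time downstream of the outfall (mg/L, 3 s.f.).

DO ≈ 6.43 mg/L

Mixed DO = (4.38×9.07 + 0.523×1.56)/(4.38+0.523) = 40.54/4.903 = 8.269 mg/L.
Mixed L₀ = (4.38×2.70 + 0.523×63.0)/(4.903) = 44.77/4.903 = 9.132 mg/L.
Initial deficit D₀ = C_s − DO₀ = 9.67 − 8.269 = 1.401 mg/L.
D(3.06) = [0.326×9.132/(0.433−0.326)](e^(−0.326×3.06) − e^(−0.433×3.06)) + 1.401 e^(−0.433×3.06)
= 27.82 × (0.3688 − 0.2658) + 1.401 × 0.2658 = 3.237 mg/L.
DO = 9.67 − 3.237 = 6.433 mg/L.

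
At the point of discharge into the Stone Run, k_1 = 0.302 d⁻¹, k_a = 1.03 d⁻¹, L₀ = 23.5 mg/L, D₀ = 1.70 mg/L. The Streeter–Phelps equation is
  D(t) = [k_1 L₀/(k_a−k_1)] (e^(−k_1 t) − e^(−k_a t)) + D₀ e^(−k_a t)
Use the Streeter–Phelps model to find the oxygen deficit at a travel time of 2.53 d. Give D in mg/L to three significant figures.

k_1 L₀/(k_a−k_1) = 0.302×23.5/(1.03−0.302) = 7.097/0.7280 = 9.749 mg/L.
e^(−k_1 t) = e^(−0.302×2.530) = 0.4658; e^(−k_a t) = e^(−1.03×2.530) = 0.07384.
D = 9.749 × (0.4658 − 0.07384) + 1.70 × 0.07384 = 3.821 + 0.1255 = 3.946 mg/L.

D ≈ 3.95 mg/L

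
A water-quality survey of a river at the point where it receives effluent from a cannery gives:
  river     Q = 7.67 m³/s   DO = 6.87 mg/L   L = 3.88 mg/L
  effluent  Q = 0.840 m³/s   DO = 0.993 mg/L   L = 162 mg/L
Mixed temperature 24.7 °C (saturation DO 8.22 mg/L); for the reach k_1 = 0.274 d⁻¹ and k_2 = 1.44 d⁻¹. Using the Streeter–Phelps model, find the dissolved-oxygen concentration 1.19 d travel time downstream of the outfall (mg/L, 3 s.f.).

DO ≈ 5.39 mg/L

Mixed DO = (7.67×6.87 + 0.840×0.993)/(7.67+0.840) = 53.53/8.510 = 6.290 mg/L.
Mixed L₀ = (7.67×3.88 + 0.840×162)/(8.510) = 165.8/8.510 = 19.49 mg/L.
Initial deficit D₀ = C_s − DO₀ = 8.22 − 6.290 = 1.930 mg/L.
D(1.19) = [0.274×19.49/(1.44−0.274)](e^(−0.274×1.19) − e^(−1.44×1.19)) + 1.930 e^(−1.44×1.19)
= 4.579 × (0.7218 − 0.1802) + 1.930 × 0.1802 = 2.828 mg/L.
DO = 8.22 − 2.828 = 5.392 mg/L.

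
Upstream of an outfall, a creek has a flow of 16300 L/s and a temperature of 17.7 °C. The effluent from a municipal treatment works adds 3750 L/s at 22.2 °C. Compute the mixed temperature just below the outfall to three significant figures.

Flow-weighted mixing: C = (Q_r C_r + Q_w C_w)/(Q_r + Q_w)
= (16300×17.7 + 3750×22.2)/(16300 + 3750) = 371800/20050 = 18.54 °C.

18.5 °C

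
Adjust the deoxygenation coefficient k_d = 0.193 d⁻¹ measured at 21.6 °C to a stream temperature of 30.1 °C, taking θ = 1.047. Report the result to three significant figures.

k_d(T₂) = k_d(T₁) · θ^(T₂−T₁) = 0.193 × 1.047^(30.1−21.6)
= 0.193 × 1.047^8.50 = 0.193 × 1.478 = 0.2852 d⁻¹.

k_d ≈ 0.285 d⁻¹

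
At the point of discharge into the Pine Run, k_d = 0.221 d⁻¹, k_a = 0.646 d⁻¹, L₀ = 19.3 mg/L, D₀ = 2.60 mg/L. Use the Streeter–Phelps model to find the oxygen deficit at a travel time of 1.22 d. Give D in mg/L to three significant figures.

D ≈ 4.28 mg/L

k_d L₀/(k_a−k_d) = 0.221×19.3/(0.646−0.221) = 4.265/0.4250 = 10.04 mg/L.
e^(−k_d t) = e^(−0.221×1.220) = 0.7637; e^(−k_a t) = e^(−0.646×1.220) = 0.4547.
D = 10.04 × (0.7637 − 0.4547) + 2.60 × 0.4547 = 3.101 + 1.182 = 4.283 mg/L.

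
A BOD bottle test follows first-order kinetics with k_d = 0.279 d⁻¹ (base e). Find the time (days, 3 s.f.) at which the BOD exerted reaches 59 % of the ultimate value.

t ≈ 3.20 d

y/L₀ = 1 − e^(−k_d t) = 0.59 ⇒ e^(−k_d t) = 0.410
t = −ln(0.410) / 0.279 = 0.8916 / 0.279 = 3.196 d.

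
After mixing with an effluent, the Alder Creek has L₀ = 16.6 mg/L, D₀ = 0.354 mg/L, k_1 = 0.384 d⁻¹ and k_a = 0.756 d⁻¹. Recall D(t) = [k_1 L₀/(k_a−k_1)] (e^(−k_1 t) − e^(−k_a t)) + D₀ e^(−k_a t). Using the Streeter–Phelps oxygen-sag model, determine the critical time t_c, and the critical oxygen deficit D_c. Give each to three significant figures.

t_c ≈ 1.76 d; D_c ≈ 4.28 mg/L

At the critical point dD/dt = 0, so k_1 L₀ e^(−k_1 t) = k_a D. Substituting D(t) from the Streeter–Phelps equation and solving for t gives
t_c = ln[(k_a/k_1)(1 − D₀(k_a−k_1)/(k_1 L₀))] / (k_a−k_1).
Here k_a−k_1 = 0.3720 d⁻¹ and 1 − D₀(k_a−k_1)/(k_1 L₀) = 1 − 0.354×0.3720/(0.384×16.6) = 0.9793, so
t_c = ln(1.969 × 0.9793) / 0.3720 = 0.6565 / 0.3720 = 1.765 d.
L(t_c) = L₀ e^(−k_1 t_c) = 16.6 × 0.5078 = 8.429 mg/L, and at the critical point k_a D_c = k_1 L, so D_c = (0.384/0.756) × 8.429 = 4.281 mg/L.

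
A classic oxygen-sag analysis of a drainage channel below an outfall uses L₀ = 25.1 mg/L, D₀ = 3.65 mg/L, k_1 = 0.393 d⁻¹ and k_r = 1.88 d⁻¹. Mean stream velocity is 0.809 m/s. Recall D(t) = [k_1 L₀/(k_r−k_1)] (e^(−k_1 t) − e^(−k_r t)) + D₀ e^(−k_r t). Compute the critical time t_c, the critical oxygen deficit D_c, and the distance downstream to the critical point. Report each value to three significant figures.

t_c ≈ 0.515 d; D_c ≈ 4.29 mg/L; x_c ≈ 36.0 km

At the critical point dD/dt = 0, so k_1 L₀ e^(−k_1 t) = k_r D. Substituting D(t) from the Streeter–Phelps equation and solving for t gives
t_c = ln[(k_r/k_1)(1 − D₀(k_r−k_1)/(k_1 L₀))] / (k_r−k_1).
Here k_r−k_1 = 1.487 d⁻¹ and 1 − D₀(k_r−k_1)/(k_1 L₀) = 1 − 3.65×1.487/(0.393×25.1) = 0.4498, so
t_c = ln(4.784 × 0.4498) / 1.487 = 0.7662 / 1.487 = 0.5153 d.
L(t_c) = L₀ e^(−k_1 t_c) = 25.1 × 0.8167 = 20.50 mg/L, and at the critical point k_r D_c = k_1 L, so D_c = (0.393/1.88) × 20.50 = 4.285 mg/L.
x_c = v t_c = 0.809 m/s × 0.5153 d × 86400 s/d = 36020 m ≈ 36.0 km.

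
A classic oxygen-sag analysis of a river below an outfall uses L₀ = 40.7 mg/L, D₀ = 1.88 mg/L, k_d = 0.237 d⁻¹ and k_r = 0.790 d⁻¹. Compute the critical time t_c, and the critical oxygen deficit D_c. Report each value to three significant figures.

t_c ≈ 1.97 d; D_c ≈ 7.65 mg/L

With k_r/k_d = 3.333 and 1 − D₀(k_r−k_d)/(k_d L₀) = 0.8922,
t_c = ln(3.333 × 0.8922) / (0.790 − 0.237) = ln(2.974) / 0.5530 = 1.090/0.5530 = 1.971 d.
D_c = (k_d/k_r) L₀ e^(−k_d t_c) = (0.237/0.790) × 40.7 × e^(−0.237×1.971) = 0.3000 × 40.7 × 0.6268 = 7.653 mg/L.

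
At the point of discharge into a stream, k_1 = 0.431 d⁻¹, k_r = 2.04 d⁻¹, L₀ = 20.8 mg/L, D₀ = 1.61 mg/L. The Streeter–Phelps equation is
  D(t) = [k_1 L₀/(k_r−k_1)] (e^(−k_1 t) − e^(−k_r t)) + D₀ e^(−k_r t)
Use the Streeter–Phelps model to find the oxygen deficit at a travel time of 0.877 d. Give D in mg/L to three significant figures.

k_1 L₀/(k_r−k_1) = 0.431×20.8/(2.04−0.431) = 8.965/1.609 = 5.572 mg/L.
e^(−k_1 t) = e^(−0.431×0.8770) = 0.6852; e^(−k_r t) = e^(−2.04×0.8770) = 0.1671.
D = 5.572 × (0.6852 − 0.1671) + 1.61 × 0.1671 = 2.887 + 0.2691 = 3.156 mg/L.

D ≈ 3.16 mg/L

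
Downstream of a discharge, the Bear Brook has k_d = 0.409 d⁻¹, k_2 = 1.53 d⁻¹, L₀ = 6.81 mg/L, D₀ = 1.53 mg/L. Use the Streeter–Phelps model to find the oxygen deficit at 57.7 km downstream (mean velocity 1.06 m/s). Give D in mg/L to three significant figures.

Travel time t = x/v = 57.7 km / (1.06 m/s) = 57700 m / 1.06 m/s = 54430 s = 0.6300 d.
k_d L₀/(k_2−k_d) = 0.409×6.81/(1.53−0.409) = 2.785/1.121 = 2.485 mg/L.
e^(−k_d t) = e^(−0.409×0.6300) = 0.7728; e^(−k_2 t) = e^(−1.53×0.6300) = 0.3814.
D = 2.485 × (0.7728 − 0.3814) + 1.53 × 0.3814 = 0.9726 + 0.5835 = 1.556 mg/L.

D ≈ 1.56 mg/L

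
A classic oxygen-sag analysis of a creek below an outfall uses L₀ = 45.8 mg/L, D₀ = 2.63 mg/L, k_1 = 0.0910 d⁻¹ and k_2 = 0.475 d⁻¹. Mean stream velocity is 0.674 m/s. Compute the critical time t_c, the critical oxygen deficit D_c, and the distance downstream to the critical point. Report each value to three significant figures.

t_c ≈ 3.58 d; D_c ≈ 6.33 mg/L; x_c ≈ 209 km

At the critical point dD/dt = 0, so k_1 L₀ e^(−k_1 t) = k_2 D. Substituting D(t) from the Streeter–Phelps equation and solving for t gives
t_c = ln[(k_2/k_1)(1 − D₀(k_2−k_1)/(k_1 L₀))] / (k_2−k_1).
Here k_2−k_1 = 0.3840 d⁻¹ and 1 − D₀(k_2−k_1)/(k_1 L₀) = 1 − 2.63×0.3840/(0.0910×45.8) = 0.7577, so
t_c = ln(5.220 × 0.7577) / 0.3840 = 1.375 / 0.3840 = 3.581 d.
D_c = (k_1/k_2) L₀ e^(−k_1 t_c) = (0.0910/0.475) × 45.8 × e^(−0.0910×3.581) = 0.1916 × 45.8 × 0.7219 = 6.334 mg/L.
x_c = v t_c = 0.674 m/s × 3.581 d × 86400 s/d = 208500 m ≈ 209 km.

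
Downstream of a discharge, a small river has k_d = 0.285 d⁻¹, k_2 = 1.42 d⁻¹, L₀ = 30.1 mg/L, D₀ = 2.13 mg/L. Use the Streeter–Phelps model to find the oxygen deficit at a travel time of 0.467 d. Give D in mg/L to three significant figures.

k_d L₀/(k_2−k_d) = 0.285×30.1/(1.42−0.285) = 8.579/1.135 = 7.558 mg/L.
e^(−k_d t) = e^(−0.285×0.4670) = 0.8754; e^(−k_2 t) = e^(−1.42×0.4670) = 0.5152.
D = 7.558 × (0.8754 − 0.5152) + 2.13 × 0.5152 = 2.722 + 1.097 = 3.820 mg/L.

D ≈ 3.82 mg/L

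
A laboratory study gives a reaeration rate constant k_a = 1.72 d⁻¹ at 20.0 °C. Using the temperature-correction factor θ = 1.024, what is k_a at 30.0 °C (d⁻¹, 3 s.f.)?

k_a(T₂) = k_a(T₁) · θ^(T₂−T₁) = 1.72 × 1.024^(30.0−20.0)
= 1.72 × 1.024^10.0 = 1.72 × 1.268 = 2.180 d⁻¹.

k_a ≈ 2.18 d⁻¹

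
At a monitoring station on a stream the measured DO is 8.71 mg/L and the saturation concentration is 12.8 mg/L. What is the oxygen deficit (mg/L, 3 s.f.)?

D ≈ 4.09 mg/L

D = C_s − C = 12.8 − 8.71 = 4.09 mg/L.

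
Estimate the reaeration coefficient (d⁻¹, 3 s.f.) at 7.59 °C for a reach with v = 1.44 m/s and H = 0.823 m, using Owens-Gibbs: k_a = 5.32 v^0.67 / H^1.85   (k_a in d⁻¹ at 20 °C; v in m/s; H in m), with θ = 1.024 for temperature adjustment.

k_a(20) = 5.32 × 1.44^0.67 / 0.823^1.85 = 5.32 × 1.277 / 0.6974 = 9.739 d⁻¹.
k_a(7.59) = 9.739 × 1.024^(7.59−20) = 9.739 × 0.7450 = 7.256 d⁻¹.

k_a ≈ 7.26 d⁻¹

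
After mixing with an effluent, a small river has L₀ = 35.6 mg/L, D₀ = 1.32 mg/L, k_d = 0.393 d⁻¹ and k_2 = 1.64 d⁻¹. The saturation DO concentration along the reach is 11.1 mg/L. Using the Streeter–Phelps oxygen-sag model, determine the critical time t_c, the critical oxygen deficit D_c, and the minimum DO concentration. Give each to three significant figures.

At the critical point dD/dt = 0, so k_d L₀ e^(−k_d t) = k_2 D. Substituting D(t) from the Streeter–Phelps equation and solving for t gives
t_c = ln[(k_2/k_d)(1 − D₀(k_2−k_d)/(k_d L₀))] / (k_2−k_d).
Here k_2−k_d = 1.247 d⁻¹ and 1 − D₀(k_2−k_d)/(k_d L₀) = 1 − 1.32×1.247/(0.393×35.6) = 0.8823, so
t_c = ln(4.173 × 0.8823) / 1.247 = 1.303 / 1.247 = 1.045 d.
L(t_c) = L₀ e^(−k_d t_c) = 35.6 × 0.6631 = 23.61 mg/L, and at the critical point k_2 D_c = k_d L, so D_c = (0.393/1.64) × 23.61 = 5.657 mg/L.
Minimum DO = C_s − D_c = 11.1 − 5.657 = 5.443 mg/L.

t_c ≈ 1.05 d; D_c ≈ 5.66 mg/L; min DO ≈ 5.44 mg/L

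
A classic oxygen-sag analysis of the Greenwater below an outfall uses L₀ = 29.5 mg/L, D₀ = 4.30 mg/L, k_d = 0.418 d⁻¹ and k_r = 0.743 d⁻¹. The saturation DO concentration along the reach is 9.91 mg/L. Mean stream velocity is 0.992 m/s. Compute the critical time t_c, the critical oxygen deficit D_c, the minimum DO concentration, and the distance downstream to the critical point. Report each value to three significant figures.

t_c ≈ 1.40 d; D_c ≈ 9.24 mg/L; min DO ≈ 0.665 mg/L; x_c ≈ 120 km

At the critical point dD/dt = 0, so k_d L₀ e^(−k_d t) = k_r D. Substituting D(t) from the Streeter–Phelps equation and solving for t gives
t_c = ln[(k_r/k_d)(1 − D₀(k_r−k_d)/(k_d L₀))] / (k_r−k_d).
Here k_r−k_d = 0.3250 d⁻¹ and 1 − D₀(k_r−k_d)/(k_d L₀) = 1 − 4.30×0.3250/(0.418×29.5) = 0.8867, so
t_c = ln(1.778 × 0.8867) / 0.3250 = 0.4549 / 0.3250 = 1.400 d.
D_c = (k_d/k_r) L₀ e^(−k_d t_c) = (0.418/0.743) × 29.5 × e^(−0.418×1.400) = 0.5626 × 29.5 × 0.5570 = 9.245 mg/L.
Minimum DO = C_s − D_c = 9.91 − 9.245 = 0.6652 mg/L.
x_c = v t_c = 0.992 m/s × 1.400 d × 86400 s/d = 120000 m ≈ 120 km.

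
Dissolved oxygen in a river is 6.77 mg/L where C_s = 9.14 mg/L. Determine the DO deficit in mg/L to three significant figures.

D ≈ 2.37 mg/L

D = C_s − C = 9.14 − 6.77 = 2.37 mg/L.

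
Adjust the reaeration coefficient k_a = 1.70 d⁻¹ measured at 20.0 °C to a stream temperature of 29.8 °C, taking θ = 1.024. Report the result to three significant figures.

k_a ≈ 2.14 d⁻¹

k_a(T₂) = k_a(T₁) · θ^(T₂−T₁) = 1.70 × 1.024^(29.8−20.0)
= 1.70 × 1.024^9.80 = 1.70 × 1.262 = 2.145 d⁻¹.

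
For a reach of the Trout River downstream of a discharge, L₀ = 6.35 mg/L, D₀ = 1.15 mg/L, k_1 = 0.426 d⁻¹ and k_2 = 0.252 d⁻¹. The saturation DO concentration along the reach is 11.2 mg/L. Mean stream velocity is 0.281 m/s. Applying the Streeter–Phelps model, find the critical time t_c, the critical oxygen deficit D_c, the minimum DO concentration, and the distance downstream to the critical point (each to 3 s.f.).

t_c = [1/(k_2−k_1)] ln[(k_2/k_1)(1 − D₀(k_2−k_1)/(k_1 L₀))]
= [1/(0.252−0.426)] ln[(0.252/0.426)(1 − 1.15×-0.1740/(0.426×6.35))]
= (1/-0.1740) ln[0.5915 × 1.074] = -5.747 × ln(0.6353) = -5.747 × -0.4536 = 2.607 d.
D_c = (k_1/k_2) L₀ e^(−k_1 t_c) = (0.426/0.252) × 6.35 × e^(−0.426×2.607) = 1.690 × 6.35 × 0.3293 = 3.535 mg/L.
Minimum DO = C_s − D_c = 11.2 − 3.535 = 7.665 mg/L.
x_c = v t_c = 0.281 m/s × 2.607 d × 86400 s/d = 63300 m ≈ 63.3 km.

t_c ≈ 2.61 d; D_c ≈ 3.54 mg/L; min DO ≈ 7.66 mg/L; x_c ≈ 63.3 km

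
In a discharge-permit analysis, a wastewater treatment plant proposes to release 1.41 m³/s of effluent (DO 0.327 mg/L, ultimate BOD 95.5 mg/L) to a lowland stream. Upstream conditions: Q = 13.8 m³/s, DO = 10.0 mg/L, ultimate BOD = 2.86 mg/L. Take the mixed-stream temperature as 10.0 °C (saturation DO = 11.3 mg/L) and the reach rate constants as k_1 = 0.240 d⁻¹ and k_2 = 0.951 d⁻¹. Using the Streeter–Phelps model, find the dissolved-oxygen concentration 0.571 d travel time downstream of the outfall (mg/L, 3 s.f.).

DO ≈ 8.90 mg/L

Mixed DO = (13.8×10.0 + 1.41×0.327)/(13.8+1.41) = 138.5/15.21 = 9.103 mg/L.
Mixed L₀ = (13.8×2.86 + 1.41×95.5)/(15.21) = 174.1/15.21 = 11.45 mg/L.
Initial deficit D₀ = C_s − DO₀ = 11.3 − 9.103 = 2.197 mg/L.
D(0.571) = [0.240×11.45/(0.951−0.240)](e^(−0.240×0.571) − e^(−0.951×0.571)) + 2.197 e^(−0.951×0.571)
= 3.864 × (0.8719 − 0.5810) + 2.197 × 0.5810 = 2.401 mg/L.
DO = 11.3 − 2.401 = 8.899 mg/L.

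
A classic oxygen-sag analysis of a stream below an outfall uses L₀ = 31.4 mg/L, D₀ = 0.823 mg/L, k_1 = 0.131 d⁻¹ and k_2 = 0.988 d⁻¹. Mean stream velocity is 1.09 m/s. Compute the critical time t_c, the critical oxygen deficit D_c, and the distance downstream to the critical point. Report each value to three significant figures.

At the critical point dD/dt = 0, so k_1 L₀ e^(−k_1 t) = k_2 D. Substituting D(t) from the Streeter–Phelps equation and solving for t gives
t_c = ln[(k_2/k_1)(1 − D₀(k_2−k_1)/(k_1 L₀))] / (k_2−k_1).
Here k_2−k_1 = 0.8570 d⁻¹ and 1 − D₀(k_2−k_1)/(k_1 L₀) = 1 − 0.823×0.8570/(0.131×31.4) = 0.8285, so
t_c = ln(7.542 × 0.8285) / 0.8570 = 1.832 / 0.8570 = 2.138 d.
L(t_c) = L₀ e^(−k_1 t_c) = 31.4 × 0.7557 = 23.73 mg/L, and at the critical point k_2 D_c = k_1 L, so D_c = (0.131/0.988) × 23.73 = 3.146 mg/L.
x_c = v t_c = 1.09 m/s × 2.138 d × 86400 s/d = 201400 m ≈ 201 km.

t_c ≈ 2.14 d; D_c ≈ 3.15 mg/L; x_c ≈ 201 km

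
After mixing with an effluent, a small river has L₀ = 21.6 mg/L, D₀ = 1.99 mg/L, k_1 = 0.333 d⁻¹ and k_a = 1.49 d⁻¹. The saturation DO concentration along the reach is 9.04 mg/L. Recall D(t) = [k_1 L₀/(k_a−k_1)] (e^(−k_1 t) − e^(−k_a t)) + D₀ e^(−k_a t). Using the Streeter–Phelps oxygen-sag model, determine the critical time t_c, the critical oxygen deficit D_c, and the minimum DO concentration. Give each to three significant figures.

t_c ≈ 0.962 d; D_c ≈ 3.50 mg/L; min DO ≈ 5.54 mg/L

t_c = [1/(k_a−k_1)] ln[(k_a/k_1)(1 − D₀(k_a−k_1)/(k_1 L₀))]
= [1/(1.49−0.333)] ln[(1.49/0.333)(1 − 1.99×1.157/(0.333×21.6))]
= (1/1.157) ln[4.474 × 0.6799] = 0.8643 × ln(3.042) = 0.8643 × 1.113 = 0.9616 d.
D_c = (k_1/k_a) L₀ e^(−k_1 t_c) = (0.333/1.49) × 21.6 × e^(−0.333×0.9616) = 0.2235 × 21.6 × 0.7260 = 3.505 mg/L.
Minimum DO = C_s − D_c = 9.04 − 3.505 = 5.535 mg/L.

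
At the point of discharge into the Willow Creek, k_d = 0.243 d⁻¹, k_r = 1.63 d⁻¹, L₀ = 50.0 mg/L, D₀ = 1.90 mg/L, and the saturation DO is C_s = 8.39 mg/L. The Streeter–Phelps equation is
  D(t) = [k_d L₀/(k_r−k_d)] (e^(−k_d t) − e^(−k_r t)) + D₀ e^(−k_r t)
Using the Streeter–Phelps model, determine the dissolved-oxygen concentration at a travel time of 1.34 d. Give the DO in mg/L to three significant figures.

k_d L₀/(k_r−k_d) = 0.243×50.0/(1.63−0.243) = 12.15/1.387 = 8.760 mg/L.
e^(−k_d t) = e^(−0.243×1.340) = 0.7221; e^(−k_r t) = e^(−1.63×1.340) = 0.1126.
D = 8.760 × (0.7221 − 0.1126) + 1.90 × 0.1126 = 5.339 + 0.2139 = 5.553 mg/L.
DO = C_s − D = 8.39 − 5.553 = 2.837 mg/L.

DO ≈ 2.84 mg/L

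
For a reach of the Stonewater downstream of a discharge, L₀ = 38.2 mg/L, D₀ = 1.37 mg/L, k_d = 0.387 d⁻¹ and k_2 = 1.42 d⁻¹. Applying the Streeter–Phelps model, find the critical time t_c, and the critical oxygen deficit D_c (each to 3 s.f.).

t_c ≈ 1.16 d; D_c ≈ 6.64 mg/L

With k_2/k_d = 3.669 and 1 − D₀(k_2−k_d)/(k_d L₀) = 0.9043,
t_c = ln(3.669 × 0.9043) / (1.42 − 0.387) = ln(3.318) / 1.033 = 1.199/1.033 = 1.161 d.
L(t_c) = L₀ e^(−k_d t_c) = 38.2 × 0.6381 = 24.37 mg/L, and at the critical point k_2 D_c = k_d L, so D_c = (0.387/1.42) × 24.37 = 6.643 mg/L.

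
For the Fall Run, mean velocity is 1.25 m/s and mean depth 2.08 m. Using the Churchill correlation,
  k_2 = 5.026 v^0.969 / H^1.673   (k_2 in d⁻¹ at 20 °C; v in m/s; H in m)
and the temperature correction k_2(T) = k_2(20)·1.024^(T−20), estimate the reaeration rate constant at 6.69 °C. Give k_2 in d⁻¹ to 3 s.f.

k_2(20) = 5.026 × 1.25^0.969 / 2.08^1.673 = 5.026 × 1.241 / 3.405 = 1.832 d⁻¹.
k_2(6.69) = 1.832 × 1.024^(6.69−20) = 1.832 × 0.7293 = 1.336 d⁻¹.

k_2 ≈ 1.34 d⁻¹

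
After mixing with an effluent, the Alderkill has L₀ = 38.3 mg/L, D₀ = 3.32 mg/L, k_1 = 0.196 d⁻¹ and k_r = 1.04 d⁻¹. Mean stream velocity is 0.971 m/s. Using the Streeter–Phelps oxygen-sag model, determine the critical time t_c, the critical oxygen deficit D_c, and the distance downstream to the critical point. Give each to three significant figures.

t_c = [1/(k_r−k_1)] ln[(k_r/k_1)(1 − D₀(k_r−k_1)/(k_1 L₀))]
= [1/(1.04−0.196)] ln[(1.04/0.196)(1 − 3.32×0.8440/(0.196×38.3))]
= (1/0.8440) ln[5.306 × 0.6267] = 1.185 × ln(3.325) = 1.185 × 1.202 = 1.424 d.
L(t_c) = L₀ e^(−k_1 t_c) = 38.3 × 0.7565 = 28.97 mg/L, and at the critical point k_r D_c = k_1 L, so D_c = (0.196/1.04) × 28.97 = 5.460 mg/L.
x_c = v t_c = 0.971 m/s × 1.424 d × 86400 s/d = 119400 m ≈ 119 km.

t_c ≈ 1.42 d; D_c ≈ 5.46 mg/L; x_c ≈ 119 km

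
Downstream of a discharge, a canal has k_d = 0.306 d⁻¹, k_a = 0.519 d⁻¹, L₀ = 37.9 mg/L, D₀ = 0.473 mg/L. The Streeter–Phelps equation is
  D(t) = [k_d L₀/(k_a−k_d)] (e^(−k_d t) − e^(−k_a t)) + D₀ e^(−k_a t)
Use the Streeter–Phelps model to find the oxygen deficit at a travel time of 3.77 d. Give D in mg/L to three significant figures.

D ≈ 9.55 mg/L

k_d L₀/(k_a−k_d) = 0.306×37.9/(0.519−0.306) = 11.60/0.2130 = 54.45 mg/L.
e^(−k_d t) = e^(−0.306×3.770) = 0.3155; e^(−k_a t) = e^(−0.519×3.770) = 0.1413.
D = 54.45 × (0.3155 − 0.1413) + 0.473 × 0.1413 = 9.483 + 0.06685 = 9.549 mg/L.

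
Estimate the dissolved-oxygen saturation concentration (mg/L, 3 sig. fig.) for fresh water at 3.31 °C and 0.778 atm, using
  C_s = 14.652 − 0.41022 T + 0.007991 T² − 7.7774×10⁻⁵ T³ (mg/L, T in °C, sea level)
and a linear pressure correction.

C_s ≈ 10.4 mg/L

At sea level: C_s = 14.652 − 0.41022×3.31 + 0.007991×3.31² − 7.7774×10⁻⁵×3.31³ = 13.38 mg/L.
Pressure correction: C_s' = 13.38 × 0.778 = 10.41 mg/L.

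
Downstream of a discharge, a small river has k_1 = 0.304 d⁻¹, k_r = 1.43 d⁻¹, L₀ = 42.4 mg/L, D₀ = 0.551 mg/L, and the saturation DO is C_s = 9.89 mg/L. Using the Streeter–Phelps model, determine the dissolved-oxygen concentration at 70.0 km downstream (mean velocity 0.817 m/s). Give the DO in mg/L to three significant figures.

DO ≈ 4.06 mg/L

Travel time t = x/v = 70.0 km / (0.817 m/s) = 70000 m / 0.817 m/s = 85680 s = 0.9917 d.
k_1 L₀/(k_r−k_1) = 0.304×42.4/(1.43−0.304) = 12.89/1.126 = 11.45 mg/L.
e^(−k_1 t) = e^(−0.304×0.9917) = 0.7397; e^(−k_r t) = e^(−1.43×0.9917) = 0.2422.
D = 11.45 × (0.7397 − 0.2422) + 0.551 × 0.2422 = 5.696 + 0.1334 = 5.829 mg/L.
DO = C_s − D = 9.89 − 5.829 = 4.061 mg/L.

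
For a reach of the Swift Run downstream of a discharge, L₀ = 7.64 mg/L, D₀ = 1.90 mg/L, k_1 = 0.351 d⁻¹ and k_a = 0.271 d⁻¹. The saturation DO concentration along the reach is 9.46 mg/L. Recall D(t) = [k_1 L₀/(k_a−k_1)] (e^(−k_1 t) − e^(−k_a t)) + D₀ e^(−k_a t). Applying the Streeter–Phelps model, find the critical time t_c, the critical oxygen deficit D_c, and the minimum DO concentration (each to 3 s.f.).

t_c ≈ 2.54 d; D_c ≈ 4.05 mg/L; min DO ≈ 5.41 mg/L

With k_a/k_1 = 0.7721 and 1 − D₀(k_a−k_1)/(k_1 L₀) = 1.057,
t_c = ln(0.7721 × 1.057) / (0.271 − 0.351) = ln(0.8158) / -0.08000 = -0.2035/-0.08000 = 2.544 d.
L(t_c) = L₀ e^(−k_1 t_c) = 7.64 × 0.4094 = 3.128 mg/L, and at the critical point k_a D_c = k_1 L, so D_c = (0.351/0.271) × 3.128 = 4.051 mg/L.
Minimum DO = C_s − D_c = 9.46 − 4.051 = 5.409 mg/L.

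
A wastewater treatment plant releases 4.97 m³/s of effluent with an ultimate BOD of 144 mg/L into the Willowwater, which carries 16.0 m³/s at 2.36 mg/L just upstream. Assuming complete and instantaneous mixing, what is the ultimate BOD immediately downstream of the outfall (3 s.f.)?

35.9 mg/L

Flow-weighted mixing: C = (Q_r C_r + Q_w C_w)/(Q_r + Q_w)
= (16.0×2.36 + 4.97×144)/(16.0 + 4.97) = 753.4/20.97 = 35.93 mg/L.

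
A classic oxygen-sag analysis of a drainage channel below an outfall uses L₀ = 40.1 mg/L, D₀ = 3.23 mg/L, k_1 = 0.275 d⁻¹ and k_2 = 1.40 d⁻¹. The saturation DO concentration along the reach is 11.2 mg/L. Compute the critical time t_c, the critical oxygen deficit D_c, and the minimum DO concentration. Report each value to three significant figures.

With k_2/k_1 = 5.091 and 1 − D₀(k_2−k_1)/(k_1 L₀) = 0.6705,
t_c = ln(5.091 × 0.6705) / (1.40 − 0.275) = ln(3.413) / 1.125 = 1.228/1.125 = 1.091 d.
L(t_c) = L₀ e^(−k_1 t_c) = 40.1 × 0.7407 = 29.70 mg/L, and at the critical point k_2 D_c = k_1 L, so D_c = (0.275/1.40) × 29.70 = 5.835 mg/L.
Minimum DO = C_s − D_c = 11.2 − 5.835 = 5.365 mg/L.

t_c ≈ 1.09 d; D_c ≈ 5.83 mg/L; min DO ≈ 5.37 mg/L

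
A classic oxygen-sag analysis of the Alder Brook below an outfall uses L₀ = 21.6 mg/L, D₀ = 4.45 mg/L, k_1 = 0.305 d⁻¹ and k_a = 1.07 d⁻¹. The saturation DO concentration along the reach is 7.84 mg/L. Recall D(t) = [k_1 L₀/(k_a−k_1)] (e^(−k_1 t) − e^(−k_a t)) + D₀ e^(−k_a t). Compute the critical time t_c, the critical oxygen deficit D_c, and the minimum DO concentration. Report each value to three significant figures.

t_c ≈ 0.690 d; D_c ≈ 4.99 mg/L; min DO ≈ 2.85 mg/L

At the critical point dD/dt = 0, so k_1 L₀ e^(−k_1 t) = k_a D. Substituting D(t) from the Streeter–Phelps equation and solving for t gives
t_c = ln[(k_a/k_1)(1 − D₀(k_a−k_1)/(k_1 L₀))] / (k_a−k_1).
Here k_a−k_1 = 0.7650 d⁻¹ and 1 − D₀(k_a−k_1)/(k_1 L₀) = 1 − 4.45×0.7650/(0.305×21.6) = 0.4833, so
t_c = ln(3.508 × 0.4833) / 0.7650 = 0.5279 / 0.7650 = 0.6901 d.
D_c = (k_1/k_a) L₀ e^(−k_1 t_c) = (0.305/1.07) × 21.6 × e^(−0.305×0.6901) = 0.2850 × 21.6 × 0.8102 = 4.988 mg/L.
Minimum DO = C_s − D_c = 7.84 − 4.988 = 2.852 mg/L.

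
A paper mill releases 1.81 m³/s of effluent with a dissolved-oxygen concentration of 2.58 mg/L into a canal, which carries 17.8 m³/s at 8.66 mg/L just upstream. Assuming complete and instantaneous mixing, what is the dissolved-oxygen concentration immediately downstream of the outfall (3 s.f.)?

Flow-weighted mixing: C = (Q_r C_r + Q_w C_w)/(Q_r + Q_w)
= (17.8×8.66 + 1.81×2.58)/(17.8 + 1.81) = 158.8/19.61 = 8.099 mg/L.

8.10 mg/L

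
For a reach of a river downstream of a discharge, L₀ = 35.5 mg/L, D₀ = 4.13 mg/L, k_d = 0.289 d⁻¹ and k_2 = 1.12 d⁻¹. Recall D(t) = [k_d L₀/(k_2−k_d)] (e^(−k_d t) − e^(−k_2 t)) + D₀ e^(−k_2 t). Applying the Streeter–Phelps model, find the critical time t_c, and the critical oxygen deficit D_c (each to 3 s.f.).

t_c ≈ 1.14 d; D_c ≈ 6.59 mg/L

t_c = [1/(k_2−k_d)] ln[(k_2/k_d)(1 − D₀(k_2−k_d)/(k_d L₀))]
= [1/(1.12−0.289)] ln[(1.12/0.289)(1 − 4.13×0.8310/(0.289×35.5))]
= (1/0.8310) ln[3.875 × 0.6655] = 1.203 × ln(2.579) = 1.203 × 0.9474 = 1.140 d.
L(t_c) = L₀ e^(−k_d t_c) = 35.5 × 0.7193 = 25.53 mg/L, and at the critical point k_2 D_c = k_d L, so D_c = (0.289/1.12) × 25.53 = 6.589 mg/L.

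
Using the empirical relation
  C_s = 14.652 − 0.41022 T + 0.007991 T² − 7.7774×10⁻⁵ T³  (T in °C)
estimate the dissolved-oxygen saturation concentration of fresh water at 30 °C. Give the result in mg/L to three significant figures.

C_s = 14.652 − 0.41022×30 + 0.007991×30² − 7.7774×10⁻⁵×30³ = 7.437 mg/L.

C_s ≈ 7.44 mg/L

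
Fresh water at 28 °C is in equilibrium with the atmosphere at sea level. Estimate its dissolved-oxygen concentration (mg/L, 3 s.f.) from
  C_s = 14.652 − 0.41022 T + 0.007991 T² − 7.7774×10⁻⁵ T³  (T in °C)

C_s = 14.652 − 0.41022×28 + 0.007991×28² − 7.7774×10⁻⁵×28³ = 7.723 mg/L.

C_s ≈ 7.72 mg/L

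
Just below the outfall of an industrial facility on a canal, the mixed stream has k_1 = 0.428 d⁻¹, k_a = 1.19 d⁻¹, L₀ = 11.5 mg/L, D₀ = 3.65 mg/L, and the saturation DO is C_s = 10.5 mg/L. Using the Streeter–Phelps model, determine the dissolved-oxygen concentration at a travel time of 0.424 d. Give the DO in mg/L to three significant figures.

k_1 L₀/(k_a−k_1) = 0.428×11.5/(1.19−0.428) = 4.922/0.7620 = 6.459 mg/L.
e^(−k_1 t) = e^(−0.428×0.4240) = 0.8340; e^(−k_a t) = e^(−1.19×0.4240) = 0.6038.
D = 6.459 × (0.8340 − 0.6038) + 3.65 × 0.6038 = 1.487 + 2.204 = 3.691 mg/L.
DO = C_s − D = 10.5 − 3.691 = 6.809 mg/L.

DO ≈ 6.81 mg/L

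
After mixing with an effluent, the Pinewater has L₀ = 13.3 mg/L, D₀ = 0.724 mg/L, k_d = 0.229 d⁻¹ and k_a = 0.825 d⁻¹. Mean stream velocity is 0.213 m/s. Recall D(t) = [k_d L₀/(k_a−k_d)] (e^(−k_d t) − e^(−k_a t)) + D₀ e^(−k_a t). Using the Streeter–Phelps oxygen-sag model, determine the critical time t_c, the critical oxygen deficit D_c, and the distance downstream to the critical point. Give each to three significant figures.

t_c ≈ 1.89 d; D_c ≈ 2.39 mg/L; x_c ≈ 34.9 km

t_c = [1/(k_a−k_d)] ln[(k_a/k_d)(1 − D₀(k_a−k_d)/(k_d L₀))]
= [1/(0.825−0.229)] ln[(0.825/0.229)(1 − 0.724×0.5960/(0.229×13.3))]
= (1/0.5960) ln[3.603 × 0.8583] = 1.678 × ln(3.092) = 1.678 × 1.129 = 1.894 d.
L(t_c) = L₀ e^(−k_d t_c) = 13.3 × 0.6481 = 8.619 mg/L, and at the critical point k_a D_c = k_d L, so D_c = (0.229/0.825) × 8.619 = 2.393 mg/L.
x_c = v t_c = 0.213 m/s × 1.894 d × 86400 s/d = 34860 m ≈ 34.9 km.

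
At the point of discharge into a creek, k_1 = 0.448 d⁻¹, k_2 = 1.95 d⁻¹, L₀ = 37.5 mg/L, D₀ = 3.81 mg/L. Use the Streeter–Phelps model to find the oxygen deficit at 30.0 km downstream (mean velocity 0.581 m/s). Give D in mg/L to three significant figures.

D ≈ 6.26 mg/L

Travel time t = x/v = 30.0 km / (0.581 m/s) = 30000 m / 0.581 m/s = 51640 s = 0.5976 d.
k_1 L₀/(k_2−k_1) = 0.448×37.5/(1.95−0.448) = 16.80/1.502 = 11.19 mg/L.
e^(−k_1 t) = e^(−0.448×0.5976) = 0.7651; e^(−k_2 t) = e^(−1.95×0.5976) = 0.3118.
D = 11.19 × (0.7651 − 0.3118) + 3.81 × 0.3118 = 5.070 + 1.188 = 6.258 mg/L.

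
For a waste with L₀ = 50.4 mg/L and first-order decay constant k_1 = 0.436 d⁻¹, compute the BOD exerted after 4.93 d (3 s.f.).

y ≈ 44.5 mg/L

y_t = L₀(1 − e^(−k_1 t)) = 50.4 × (1 − e^(−0.436×4.93))
= 50.4 × (1 − 0.1165) = 50.4 × 0.8835 = 44.53 mg/L.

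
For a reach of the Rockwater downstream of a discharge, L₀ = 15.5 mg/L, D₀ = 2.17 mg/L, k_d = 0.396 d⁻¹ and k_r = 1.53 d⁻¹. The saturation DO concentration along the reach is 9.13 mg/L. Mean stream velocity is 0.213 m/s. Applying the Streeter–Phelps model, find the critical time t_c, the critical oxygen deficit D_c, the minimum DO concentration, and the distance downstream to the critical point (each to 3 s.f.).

With k_r/k_d = 3.864 and 1 − D₀(k_r−k_d)/(k_d L₀) = 0.5991,
t_c = ln(3.864 × 0.5991) / (1.53 − 0.396) = ln(2.315) / 1.134 = 0.8393/1.134 = 0.7401 d.
D_c = (k_d/k_r) L₀ e^(−k_d t_c) = (0.396/1.53) × 15.5 × e^(−0.396×0.7401) = 0.2588 × 15.5 × 0.7460 = 2.993 mg/L.
Minimum DO = C_s − D_c = 9.13 − 2.993 = 6.137 mg/L.
x_c = v t_c = 0.213 m/s × 0.7401 d × 86400 s/d = 13620 m ≈ 13.6 km.

t_c ≈ 0.740 d; D_c ≈ 2.99 mg/L; min DO ≈ 6.14 mg/L; x_c ≈ 13.6 km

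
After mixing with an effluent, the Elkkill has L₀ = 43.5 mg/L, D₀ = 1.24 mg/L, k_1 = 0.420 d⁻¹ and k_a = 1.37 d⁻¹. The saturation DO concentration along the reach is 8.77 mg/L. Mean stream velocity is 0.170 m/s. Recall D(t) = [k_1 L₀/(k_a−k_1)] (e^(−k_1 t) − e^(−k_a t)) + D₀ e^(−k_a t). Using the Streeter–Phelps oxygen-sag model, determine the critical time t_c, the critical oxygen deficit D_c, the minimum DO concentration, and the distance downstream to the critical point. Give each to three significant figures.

t_c ≈ 1.17 d; D_c ≈ 8.14 mg/L; min DO ≈ 0.627 mg/L; x_c ≈ 17.2 km

At the critical point dD/dt = 0, so k_1 L₀ e^(−k_1 t) = k_a D. Substituting D(t) from the Streeter–Phelps equation and solving for t gives
t_c = ln[(k_a/k_1)(1 − D₀(k_a−k_1)/(k_1 L₀))] / (k_a−k_1).
Here k_a−k_1 = 0.9500 d⁻¹ and 1 − D₀(k_a−k_1)/(k_1 L₀) = 1 − 1.24×0.9500/(0.420×43.5) = 0.9355, so
t_c = ln(3.262 × 0.9355) / 0.9500 = 1.116 / 0.9500 = 1.174 d.
L(t_c) = L₀ e^(−k_1 t_c) = 43.5 × 0.6106 = 26.56 mg/L, and at the critical point k_a D_c = k_1 L, so D_c = (0.420/1.37) × 26.56 = 8.143 mg/L.
Minimum DO = C_s − D_c = 8.77 − 8.143 = 0.6266 mg/L.
x_c = v t_c = 0.170 m/s × 1.174 d × 86400 s/d = 17250 m ≈ 17.2 km.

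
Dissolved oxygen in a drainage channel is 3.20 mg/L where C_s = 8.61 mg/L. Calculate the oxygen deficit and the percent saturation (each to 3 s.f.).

D = C_s − C = 8.61 − 3.20 = 5.41 mg/L.
% saturation = 3.20/8.61 × 100 = 37.2 %.

D ≈ 5.41 mg/L; 37.2 % saturation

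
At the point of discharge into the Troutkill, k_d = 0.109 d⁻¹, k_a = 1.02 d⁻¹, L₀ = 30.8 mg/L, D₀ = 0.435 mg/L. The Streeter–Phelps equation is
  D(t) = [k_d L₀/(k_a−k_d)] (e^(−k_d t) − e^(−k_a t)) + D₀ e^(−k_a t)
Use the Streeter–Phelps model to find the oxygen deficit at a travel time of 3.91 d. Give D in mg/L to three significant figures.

D ≈ 2.35 mg/L

k_d L₀/(k_a−k_d) = 0.109×30.8/(1.02−0.109) = 3.357/0.9110 = 3.685 mg/L.
e^(−k_d t) = e^(−0.109×3.910) = 0.6530; e^(−k_a t) = e^(−1.02×3.910) = 0.01853.
D = 3.685 × (0.6530 − 0.01853) + 0.435 × 0.01853 = 2.338 + 0.008062 = 2.346 mg/L.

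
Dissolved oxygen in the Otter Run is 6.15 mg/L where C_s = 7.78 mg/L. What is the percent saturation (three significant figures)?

79.0 % saturation

% saturation = C/C_s × 100 = 6.15/7.78 × 100 = 79.0 %.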